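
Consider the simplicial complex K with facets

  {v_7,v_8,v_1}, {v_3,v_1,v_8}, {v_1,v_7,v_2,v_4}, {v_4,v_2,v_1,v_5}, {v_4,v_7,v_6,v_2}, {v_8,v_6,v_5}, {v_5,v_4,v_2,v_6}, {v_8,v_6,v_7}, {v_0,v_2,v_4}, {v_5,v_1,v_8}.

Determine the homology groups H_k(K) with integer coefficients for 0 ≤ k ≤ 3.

H_0 = Z,  H_1 = 0,  H_2 = Z,  H_3 = 0.

Fix the vertex order v_0 < v_1 < v_2 < v_3 < v_4 < v_5 < v_6 < v_7 < v_8 and write every simplex with vertices in increasing order. Then dim K = 3 and the simplices of K are:

  0-simplices (9): [v_0], [v_1], [v_2], [v_3], [v_4], [v_5], [v_6], [v_7], [v_8]
  1-simplices (21): (21 of them)
  2-simplices (18): (18 of them)
  3-simplices (4): [v_1,v_2,v_4,v_5], [v_1,v_2,v_4,v_7], [v_2,v_4,v_5,v_6], [v_2,v_4,v_6,v_7]

so the chain groups are C_0 ≅ Z^9, C_1 ≅ Z^21, C_2 ≅ Z^18, C_3 ≅ Z^4.

The boundary map ∂_1: C_1 → C_0 sends each edge [p,q] (with p < q) to q − p.
This gives a 9×21 integer matrix of rank 8; reducing to Smith normal form yields diagonal entries (1,1,1,1,1,1,1,1).

Boundary ∂_2: C_2 → C_1 maps a triangle to the signed sum of its edges. For instance
  ∂[v_5,v_6,v_8] = [v_6,v_8] − [v_5,v_8] + [v_5,v_6],
  ∂[v_2,v_6,v_7] = [v_6,v_7] − [v_2,v_7] + [v_2,v_6].
The resulting 21×18 matrix has rank 13, and its Smith normal form has invariant factors (1,1,1,1,1,1,1,1,1,1,1,1,1).

The boundary map ∂_3: C_3 → C_2 sends each 3-simplex σ to the alternating sum Σ_i (−1)^i (σ with its i-th vertex removed). For instance
  ∂[v_1,v_2,v_4,v_5] = [v_2,v_4,v_5] − [v_1,v_4,v_5] + [v_1,v_2,v_5] − [v_1,v_2,v_4],
  ∂[v_2,v_4,v_6,v_7] = [v_4,v_6,v_7] − [v_2,v_6,v_7] + [v_2,v_4,v_7] − [v_2,v_4,v_6].
The 18×4 boundary matrix has rank 4 and Smith normal form diag(1,1,1,1).

Reading off H_k = ker ∂_k / im ∂_{k+1}:

  H_0: rank C_0 − rank ∂_1 = 9 − 8 = 1, and the invariant factors of ∂_1 are all 1, so H_0 = Z.
  H_1: rank ker ∂_1 − rank ∂_2 = (21 − 8) − 13 = 0, and the invariant factors of ∂_2 are all 1, so H_1 = 0.
  H_2: rank ker ∂_2 − rank ∂_3 = (18 − 13) − 4 = 1, and the invariant factors of ∂_3 are all 1, so H_2 = Z.
  H_3: rank ker ∂_3 − rank ∂_4 = (4 − 4) − 0 = 0, and there is no ∂_4, so H_3 = 0.

As a check, the Euler characteristic is 9 − 21 + 18 − 4 = 2, which agrees with 1 − 0 + 1 − 0 = 2.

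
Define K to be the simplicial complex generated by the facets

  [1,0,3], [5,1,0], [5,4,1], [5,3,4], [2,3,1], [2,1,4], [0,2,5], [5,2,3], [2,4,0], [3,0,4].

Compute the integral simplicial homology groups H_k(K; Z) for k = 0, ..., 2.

H_0 ≅ Z,  H_1 ≅ Z/2,  H_2 = 0.

Take the total order 0 < 1 < 2 < 3 < 4 < 5 on the vertex set. Then K (dimension 2) consists of the simplices:

  0-simplices (6): [0], [1], [2], [3], [4], [5]
  1-simplices (15): [0,1], [0,2], [0,3], [0,4], [0,5], [1,2], [1,3], [1,4], [1,5], [2,3], [2,4], [2,5], [3,4], [3,5], [4,5]
  2-simplices (10): [0,1,3], [0,1,5], [0,2,4], [0,2,5], [0,3,4], [1,2,3], [1,2,4], [1,4,5], [2,3,5], [3,4,5]

so the chain groups are C_0 ≅ Z^6, C_1 ≅ Z^15, C_2 ≅ Z^10.

∂_1: C_1 → C_0 maps an edge to its endpoints' difference, ∂[p,q] = q − p. For instance
  ∂[0,2] = [2] − [0].
As a 6×15 matrix over Z this has rank 5, with invariant factors (1,1,1,1,1).

Boundary ∂_2: C_2 → C_1 acts by ∂[p,q,r] = [q,r] − [p,r] + [p,q]. For instance
  ∂[0,3,4] = [3,4] − [0,4] + [0,3],
  ∂[0,2,5] = [2,5] − [0,5] + [0,2].
As a 15×10 matrix over Z this has rank 10, with invariant factors (1,1,1,1,1,1,1,1,1,2).

From H_k ≅ ker(∂_k) / im(∂_{k+1}) we obtain:

  H_0: rank C_0 − rank ∂_1 = 6 − 5 = 1, and the invariant factors of ∂_1 are all 1, so H_0 ≅ Z.
  H_1: rank ker ∂_1 − rank ∂_2 = (15 − 5) − 10 = 0, and ∂_2 has invariant factor 2 > 1, so H_1 ≅ Z/2.
  H_2: rank ker ∂_2 − rank ∂_3 = (10 − 10) − 0 = 0, and there is no ∂_3, so H_2 ≅ 0.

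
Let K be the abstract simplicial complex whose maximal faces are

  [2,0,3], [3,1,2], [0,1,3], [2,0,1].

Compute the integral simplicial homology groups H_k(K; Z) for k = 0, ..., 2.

H_0 ≅ Z,  H_1 = 0,  H_2 ≅ Z.

Take the total order 0 < 1 < 2 < 3 on the vertex set. Then K (dimension 2) consists of the simplices:

  0-simplices (4): [0], [1], [2], [3]
  1-simplices (6): [0,1], [0,2], [0,3], [1,2], [1,3], [2,3]
  2-simplices (4): [0,1,2], [0,1,3], [0,2,3], [1,2,3]

Hence C_0 ≅ Z^4, C_1 ≅ Z^6, C_2 ≅ Z^4.

Boundary ∂_1: C_1 → C_0 sends each edge [p,q] (with p < q) to q − p.
The resulting 4×6 matrix has rank 3, and its Smith normal form has invariant factors (1,1,1).

∂_2: C_2 → C_1 maps a triangle to the signed sum of its edges. For instance
  ∂[0,1,3] = [1,3] − [0,3] + [0,1],
  ∂[1,2,3] = [2,3] − [1,3] + [1,2].
This gives a 6×4 integer matrix of rank 3; reducing to Smith normal form yields diagonal entries (1,1,1).

Now H_k = ker ∂_k / im ∂_{k+1}, so:

  H_0: rank C_0 − rank ∂_1 = 4 − 3 = 1, and the invariant factors of ∂_1 are all 1, so H_0 = Z.
  H_1: rank ker ∂_1 − rank ∂_2 = (6 − 3) − 3 = 0, and the invariant factors of ∂_2 are all 1, so H_1 = 0.
  H_2: rank ker ∂_2 − rank ∂_3 = (4 − 3) − 0 = 1, and there is no ∂_3, so H_2 = Z.

(K is a triangulation of the 2-sphere S^2.)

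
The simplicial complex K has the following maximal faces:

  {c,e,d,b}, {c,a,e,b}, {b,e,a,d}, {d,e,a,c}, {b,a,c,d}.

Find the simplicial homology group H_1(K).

K has 5 vertices, 10 edges, 10 triangles, 5 3-simplices.
rank ∂_1 = 4, rank ∂_2 = 6 ⇒ b_1 = 10 − 4 − 6 = 0; all invariant factors of ∂_2 are 1 so no torsion. So H_1 = 0.

H_1 ≅ 0.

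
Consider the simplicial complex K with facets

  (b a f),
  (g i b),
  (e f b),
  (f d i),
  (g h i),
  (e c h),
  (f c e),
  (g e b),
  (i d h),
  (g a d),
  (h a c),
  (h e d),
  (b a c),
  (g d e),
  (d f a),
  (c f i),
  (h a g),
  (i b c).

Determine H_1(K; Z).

H_1 = Z × Z/2.

We work with the vertex ordering a < b < c < d < e < f < g < h < i. The simplices of K, each written with vertices in increasing order, are:

  0-simplices (9): a, b, c, d, e, f, g, h, i
  1-simplices (27): ab, ac, ad, af, ag, ah, bc, be, bf, bg, bi, ce, cf, ch, ci, de, df, dg, dh, di, ef, eg, eh, fi, gh, gi, hi
  2-simplices (18): abc, abf, ach, adf, adg, agh, bci, bef, beg, bgi, cef, ceh, cfi, deg, deh, dfi, dhi, ghi

Hence C_0 ≅ Z^9, C_1 ≅ Z^27, C_2 ≅ Z^18.

Boundary ∂_1: C_1 → C_0 is given by ∂[p,q] = [q] − [p]. For instance
  ∂de = e − d.
The 9×27 boundary matrix has rank 8 and Smith normal form diag(1,1,1,1,1,1,1,1).

The boundary map ∂_2: C_2 → C_1 sends each 2-simplex [p,q,r] to [q,r] − [p,r] + [p,q]. For instance
  ∂ceh = eh − ch + ce,
  ∂bgi = gi − bi + bg.
As a 27×18 matrix over Z this has rank 18, with invariant factors (1,1,1,1,1,1,1,1,1,1,1,1,1,1,1,1,1,2).

Now H_k = ker ∂_k / im ∂_{k+1}, so:

  H_1: rank ker ∂_1 − rank ∂_2 = (27 − 8) − 18 = 1, and ∂_2 has invariant factor 2 > 1, so H_1 = Z × Z/2.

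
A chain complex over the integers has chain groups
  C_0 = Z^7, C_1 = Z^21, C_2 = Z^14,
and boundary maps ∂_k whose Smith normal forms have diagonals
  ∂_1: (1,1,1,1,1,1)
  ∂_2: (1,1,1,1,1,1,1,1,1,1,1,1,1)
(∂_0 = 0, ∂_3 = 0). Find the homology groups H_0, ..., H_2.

H_0 ≅ Z,  H_1 ≅ Z^2,  H_2 ≅ Z.

H_0: b_0 = 7 − 0 − 6 = 1; torsion from ∂_1 factors > 1: none. So H_0 ≅ Z.
H_1: b_1 = 21 − 6 − 13 = 2; torsion from ∂_2 factors > 1: none. So H_1 ≅ Z^2.
H_2: b_2 = 14 − 13 − 0 = 1; torsion from ∂_3 factors > 1: none. So H_2 ≅ Z.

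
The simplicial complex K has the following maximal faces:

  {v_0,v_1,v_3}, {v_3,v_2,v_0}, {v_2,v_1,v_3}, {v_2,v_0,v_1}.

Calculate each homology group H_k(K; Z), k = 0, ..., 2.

H_0 = Z,  H_1 = 0,  H_2 = Z.

Order the vertices as v_0 < v_1 < v_2 < v_3. Listing each simplex with vertices in this order, K has dimension 2 with simplices:

  0-simplices (4): [v_0], [v_1], [v_2], [v_3]
  1-simplices (6): [v_0,v_1], [v_0,v_2], [v_0,v_3], [v_1,v_2], [v_1,v_3], [v_2,v_3]
  2-simplices (4): [v_0,v_1,v_2], [v_0,v_1,v_3], [v_0,v_2,v_3], [v_1,v_2,v_3]

giving chain groups C_0 ≅ Z^4, C_1 ≅ Z^6, C_2 ≅ Z^4.

Boundary ∂_1: C_1 → C_0 sends each edge [p,q] (with p < q) to q − p. For instance
  ∂[v_0,v_1] = [v_1] − [v_0].
This gives a 4×6 integer matrix of rank 3; reducing to Smith normal form yields diagonal entries (1,1,1).

∂_2: C_2 → C_1 sends each 2-simplex [p,q,r] to [q,r] − [p,r] + [p,q]. For instance
  ∂[v_0,v_2,v_3] = [v_2,v_3] − [v_0,v_3] + [v_0,v_2],
  ∂[v_1,v_2,v_3] = [v_2,v_3] − [v_1,v_3] + [v_1,v_2].
This gives a 6×4 integer matrix of rank 3; reducing to Smith normal form yields diagonal entries (1,1,1).

Reading off H_k = ker ∂_k / im ∂_{k+1}:

  H_0: rank C_0 − rank ∂_1 = 4 − 3 = 1, and the invariant factors of ∂_1 are all 1, so H_0 = Z.
  H_1: rank ker ∂_1 − rank ∂_2 = (6 − 3) − 3 = 0, and the invariant factors of ∂_2 are all 1, so H_1 = 0.
  H_2: rank ker ∂_2 − rank ∂_3 = (4 − 3) − 0 = 1, and there is no ∂_3, so H_2 = Z.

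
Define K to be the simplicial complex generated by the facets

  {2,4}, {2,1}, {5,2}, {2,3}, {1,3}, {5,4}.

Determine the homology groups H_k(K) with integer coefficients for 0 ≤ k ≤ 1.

H_0 = Z,  H_1 = Z^2.

Take the total order 1 < 2 < 3 < 4 < 5 on the vertex set. Then K (dimension 1) consists of the simplices:

  0-simplices (5): [1], [2], [3], [4], [5]
  1-simplices (6): [1,2], [1,3], [2,3], [2,4], [2,5], [4,5]

so the chain groups are C_0 ≅ Z^5, C_1 ≅ Z^6.

The boundary map ∂_1: C_1 → C_0 maps an edge to its endpoints' difference, ∂[p,q] = q − p. For instance
  ∂[2,4] = [4] − [2].
The resulting 5×6 matrix has rank 4, and its Smith normal form has invariant factors (1,1,1,1).

Now H_k = ker ∂_k / im ∂_{k+1}, so:

  H_0: rank C_0 − rank ∂_1 = 5 − 4 = 1, and the invariant factors of ∂_1 are all 1, so H_0 ≅ Z.
  H_1: rank ker ∂_1 − rank ∂_2 = (6 − 4) − 0 = 2, and there is no ∂_2, so H_1 ≅ Z^2.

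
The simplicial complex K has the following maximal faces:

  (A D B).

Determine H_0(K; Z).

Take the total order A < B < D on the vertex set. Then K (dimension 2) consists of the simplices:

  0-simplices (3): A, B, D
  1-simplices (3): AB, AD, BD
  2-simplices (1): ABD

Hence C_0 ≅ Z^3, C_1 ≅ Z^3, C_2 ≅ Z^1.

∂_1: C_1 → C_0 is given by ∂[p,q] = [q] − [p].
This gives a 3×3 integer matrix of rank 2; reducing to Smith normal form yields diagonal entries (1,1).

The boundary map ∂_2: C_2 → C_1 acts by ∂[p,q,r] = [q,r] − [p,r] + [p,q]. For instance
  ∂ABD = BD − AD + AB.
This gives a 3×1 integer matrix of rank 1; reducing to Smith normal form yields diagonal entries (1).

Reading off H_k = ker ∂_k / im ∂_{k+1}:

  H_0: rank C_0 − rank ∂_1 = 3 − 2 = 1, and the invariant factors of ∂_1 are all 1, so H_0 = Z.

(K is a triangulation of the 2-simplex.)

H_0 = Z.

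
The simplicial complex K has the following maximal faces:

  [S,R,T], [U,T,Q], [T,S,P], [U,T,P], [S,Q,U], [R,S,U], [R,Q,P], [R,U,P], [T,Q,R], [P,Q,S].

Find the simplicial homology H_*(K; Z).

H_0 ≅ Z,  H_1 ≅ Z/2Z,  H_2 = 0.

K has 6 vertices, 15 edges, 10 triangles.
rank ∂_0 = 0, rank ∂_1 = 5 ⇒ b_0 = 6 − 0 − 5 = 1; all invariant factors of ∂_1 are 1 so no torsion. So H_0 = Z.
rank ∂_1 = 5, rank ∂_2 = 10 ⇒ b_1 = 15 − 5 − 10 = 0; ∂_2 has invariant factor(s) [2] giving torsion. So H_1 = Z/2Z.
rank ∂_2 = 10, rank ∂_3 = 0 ⇒ b_2 = 10 − 10 − 0 = 0. So H_2 = 0.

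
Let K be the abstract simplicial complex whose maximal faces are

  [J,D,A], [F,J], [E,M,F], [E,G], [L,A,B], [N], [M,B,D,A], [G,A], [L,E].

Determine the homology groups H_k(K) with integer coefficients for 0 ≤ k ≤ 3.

Take the total order A < B < D < E < F < G < J < L < M < N on the vertex set. Then K (dimension 3) consists of the simplices:

  0-simplices (10): A, B, D, E, F, G, J, L, M, N
  1-simplices (17): AB, AD, AG, AJ, AL, AM, BD, BL, BM, DJ, DM, EF, EG, EL, EM, FJ, FM
  2-simplices (7): ABD, ABL, ABM, ADJ, ADM, BDM, EFM
  3-simplices (1): ABDM

so the chain groups are C_0 ≅ Z^10, C_1 ≅ Z^17, C_2 ≅ Z^7, C_3 ≅ Z^1.

The boundary map ∂_1: C_1 → C_0 is given by ∂[p,q] = [q] − [p]. For instance
  ∂BD = D − B.
The resulting 10×17 matrix has rank 8, and its Smith normal form has invariant factors (1,1,1,1,1,1,1,1).

Boundary ∂_2: C_2 → C_1 maps a triangle to the signed sum of its edges. For instance
  ∂EFM = FM − EM + EF,
  ∂BDM = DM − BM + BD.
The resulting 17×7 matrix has rank 6, and its Smith normal form has invariant factors (1,1,1,1,1,1).

Boundary ∂_3: C_3 → C_2 sends each 3-simplex σ to the alternating sum Σ_i (−1)^i (σ with its i-th vertex removed). For instance
  ∂ABDM = BDM − ADM + ABM − ABD.
As a 7×1 matrix over Z this has rank 1, with invariant factors (1).

From H_k ≅ ker(∂_k) / im(∂_{k+1}) we obtain:

  H_0: rank C_0 − rank ∂_1 = 10 − 8 = 2, and the invariant factors of ∂_1 are all 1, so H_0 = Z^2.
  H_1: rank ker ∂_1 − rank ∂_2 = (17 − 8) − 6 = 3, and the invariant factors of ∂_2 are all 1, so H_1 = Z^3.
  H_2: rank ker ∂_2 − rank ∂_3 = (7 − 6) − 1 = 0, and the invariant factors of ∂_3 are all 1, so H_2 = 0.
  H_3: rank ker ∂_3 − rank ∂_4 = (1 − 1) − 0 = 0, and there is no ∂_4, so H_3 = 0.

As a check, the Euler characteristic is 10 − 17 + 7 − 1 = -1, which agrees with 2 − 3 + 0 − 0 = -1.

H_0 = Z^2,  H_1 = Z^3,  H_2 = 0,  H_3 = 0.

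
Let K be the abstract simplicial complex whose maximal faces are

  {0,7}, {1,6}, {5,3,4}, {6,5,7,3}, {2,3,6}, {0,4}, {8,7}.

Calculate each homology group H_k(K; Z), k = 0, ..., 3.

H_0 = Z,  H_1 = Z,  H_2 = 0,  H_3 = 0.

Take the total order 0 < 1 < 2 < 3 < 4 < 5 < 6 < 7 < 8 on the vertex set. Then K (dimension 3) consists of the simplices:

  0-simplices (9): [0], [1], [2], [3], [4], [5], [6], [7], [8]
  1-simplices (14): [0,4], [0,7], [1,6], [2,3], [2,6], [3,4], [3,5], [3,6], [3,7], [4,5], [5,6], [5,7], [6,7], [7,8]
  2-simplices (6): [2,3,6], [3,4,5], [3,5,6], [3,5,7], [3,6,7], [5,6,7]
  3-simplices (1): [3,5,6,7]

so the chain groups are C_0 ≅ Z^9, C_1 ≅ Z^14, C_2 ≅ Z^6, C_3 ≅ Z^1.

Boundary ∂_1: C_1 → C_0 is given by ∂[p,q] = [q] − [p]. For instance
  ∂[5,7] = [7] − [5].
The resulting 9×14 matrix has rank 8, and its Smith normal form has invariant factors (1,1,1,1,1,1,1,1).

Boundary ∂_2: C_2 → C_1 acts by ∂[p,q,r] = [q,r] − [p,r] + [p,q]. For instance
  ∂[3,4,5] = [4,5] − [3,5] + [3,4],
  ∂[3,6,7] = [6,7] − [3,7] + [3,6].
The 14×6 boundary matrix has rank 5 and Smith normal form diag(1,1,1,1,1).

∂_3: C_3 → C_2 sends each 3-simplex σ to the alternating sum Σ_i (−1)^i (σ with its i-th vertex removed). For instance
  ∂[3,5,6,7] = [5,6,7] − [3,6,7] + [3,5,7] − [3,5,6].
This gives a 6×1 integer matrix of rank 1; reducing to Smith normal form yields diagonal entries (1).

Reading off H_k = ker ∂_k / im ∂_{k+1}:

  H_0: rank C_0 − rank ∂_1 = 9 − 8 = 1, and the invariant factors of ∂_1 are all 1, so H_0 ≅ Z.
  H_1: rank ker ∂_1 − rank ∂_2 = (14 − 8) − 5 = 1, and the invariant factors of ∂_2 are all 1, so H_1 ≅ Z.
  H_2: rank ker ∂_2 − rank ∂_3 = (6 − 5) − 1 = 0, and the invariant factors of ∂_3 are all 1, so H_2 ≅ 0.
  H_3: rank ker ∂_3 − rank ∂_4 = (1 − 1) − 0 = 0, and there is no ∂_4, so H_3 ≅ 0.

As a check, the Euler characteristic is 9 − 14 + 6 − 1 = 0, which agrees with 1 − 1 + 0 − 0 = 0.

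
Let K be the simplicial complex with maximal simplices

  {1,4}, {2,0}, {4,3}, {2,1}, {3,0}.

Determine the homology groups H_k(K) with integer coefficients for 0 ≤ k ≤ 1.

K has 5 vertices, 5 edges.
rank ∂_0 = 0, rank ∂_1 = 4 ⇒ b_0 = 5 − 0 − 4 = 1; all invariant factors of ∂_1 are 1 so no torsion. So H_0 = Z.
rank ∂_1 = 4, rank ∂_2 = 0 ⇒ b_1 = 5 − 4 − 0 = 1. So H_1 = Z.

H_0 = Z,  H_1 = Z.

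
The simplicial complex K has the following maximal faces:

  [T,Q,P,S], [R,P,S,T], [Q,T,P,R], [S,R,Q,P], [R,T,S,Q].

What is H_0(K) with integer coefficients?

H_0 ≅ Z.

Order the vertices as P < Q < R < S < T. Listing each simplex with vertices in this order, K has dimension 3 with simplices:

  0-simplices (5): P, Q, R, S, T
  1-simplices (10): PQ, PR, PS, PT, QR, QS, QT, RS, RT, ST
  2-simplices (10): PQR, PQS, PQT, PRS, PRT, PST, QRS, QRT, QST, RST
  3-simplices (5): PQRS, PQRT, PQST, PRST, QRST

so the chain groups are C_0 ≅ Z^5, C_1 ≅ Z^10, C_2 ≅ Z^10, C_3 ≅ Z^5.

∂_1: C_1 → C_0 sends each edge [p,q] (with p < q) to q − p. For instance
  ∂PR = R − P.
As a 5×10 matrix over Z this has rank 4, with invariant factors (1,1,1,1).

Boundary ∂_2: C_2 → C_1 sends each 2-simplex [p,q,r] to [q,r] − [p,r] + [p,q]. For instance
  ∂PQT = QT − PT + PQ,
  ∂QRS = RS − QS + QR.
This gives a 10×10 integer matrix of rank 6; reducing to Smith normal form yields diagonal entries (1,1,1,1,1,1).

∂_3: C_3 → C_2 sends each 3-simplex σ to the alternating sum Σ_i (−1)^i (σ with its i-th vertex removed). For instance
  ∂PQST = QST − PST + PQT − PQS,
  ∂PQRS = QRS − PRS + PQS − PQR.
The resulting 10×5 matrix has rank 4, and its Smith normal form has invariant factors (1,1,1,1).

Reading off H_k = ker ∂_k / im ∂_{k+1}:

  H_0: rank C_0 − rank ∂_1 = 5 − 4 = 1, and the invariant factors of ∂_1 are all 1, so H_0 ≅ Z.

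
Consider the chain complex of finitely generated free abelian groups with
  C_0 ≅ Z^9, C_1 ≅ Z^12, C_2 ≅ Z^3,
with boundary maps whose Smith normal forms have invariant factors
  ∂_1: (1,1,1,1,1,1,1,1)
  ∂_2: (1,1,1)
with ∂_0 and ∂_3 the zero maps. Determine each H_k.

H_0 = Z,  H_1 = Z,  H_2 = 0.

H_0: b_0 = 9 − 0 − 8 = 1; torsion from ∂_1 factors > 1: none. So H_0 = Z.
H_1: b_1 = 12 − 8 − 3 = 1; torsion from ∂_2 factors > 1: none. So H_1 = Z.
H_2: b_2 = 3 − 3 − 0 = 0; torsion from ∂_3 factors > 1: none. So H_2 = 0.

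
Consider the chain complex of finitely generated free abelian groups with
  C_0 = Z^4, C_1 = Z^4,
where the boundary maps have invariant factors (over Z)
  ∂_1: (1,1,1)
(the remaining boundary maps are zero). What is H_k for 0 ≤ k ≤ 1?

H_0 = Z,  H_1 = Z.

H_0: b_0 = 4 − 0 − 3 = 1; torsion from ∂_1 factors > 1: none. So H_0 = Z.
H_1: b_1 = 4 − 3 − 0 = 1; torsion from ∂_2 factors > 1: none. So H_1 = Z.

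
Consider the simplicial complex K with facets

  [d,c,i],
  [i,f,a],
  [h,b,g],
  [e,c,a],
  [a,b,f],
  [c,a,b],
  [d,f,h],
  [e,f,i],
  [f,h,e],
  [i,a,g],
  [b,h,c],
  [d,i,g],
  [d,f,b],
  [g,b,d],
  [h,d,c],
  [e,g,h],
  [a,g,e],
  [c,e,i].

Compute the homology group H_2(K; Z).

Take the total order a < b < c < d < e < f < g < h < i on the vertex set. Then K (dimension 2) consists of the simplices:

  0-simplices (9): a, b, c, d, e, f, g, h, i
  1-simplices (27): ab, ac, ae, af, ag, ai, bc, bd, bf, bg, bh, cd, ce, ch, ci, df, dg, dh, di, ef, eg, eh, ei, fh, fi, gh, gi
  2-simplices (18): abc, abf, ace, aeg, afi, agi, bch, bdf, bdg, bgh, cdh, cdi, cei, dfh, dgi, efh, efi, egh

giving chain groups C_0 ≅ Z^9, C_1 ≅ Z^27, C_2 ≅ Z^18.

The boundary map ∂_1: C_1 → C_0 maps an edge to its endpoints' difference, ∂[p,q] = q − p.
As a 9×27 matrix over Z this has rank 8, with invariant factors (1,1,1,1,1,1,1,1).

∂_2: C_2 → C_1 acts by ∂[p,q,r] = [q,r] − [p,r] + [p,q]. For instance
  ∂cdi = di − ci + cd,
  ∂abc = bc − ac + ab.
The resulting 27×18 matrix has rank 18, and its Smith normal form has invariant factors (1,1,1,1,1,1,1,1,1,1,1,1,1,1,1,1,1,2).

Now H_k = ker ∂_k / im ∂_{k+1}, so:

  H_2: rank ker ∂_2 − rank ∂_3 = (18 − 18) − 0 = 0, and there is no ∂_3, so H_2 ≅ 0.

H_2 ≅ 0.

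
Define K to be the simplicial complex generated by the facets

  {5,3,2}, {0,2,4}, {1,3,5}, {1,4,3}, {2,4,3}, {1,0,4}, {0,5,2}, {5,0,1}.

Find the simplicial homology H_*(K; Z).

H_0 ≅ Z,  H_1 = 0,  H_2 ≅ Z.

Take the total order 0 < 1 < 2 < 3 < 4 < 5 on the vertex set. Then K (dimension 2) consists of the simplices:

  0-simplices (6): [0], [1], [2], [3], [4], [5]
  1-simplices (12): [0,1], [0,2], [0,4], [0,5], [1,3], [1,4], [1,5], [2,3], [2,4], [2,5], [3,4], [3,5]
  2-simplices (8): [0,1,4], [0,1,5], [0,2,4], [0,2,5], [1,3,4], [1,3,5], [2,3,4], [2,3,5]

Hence C_0 ≅ Z^6, C_1 ≅ Z^12, C_2 ≅ Z^8.

Boundary ∂_1: C_1 → C_0 maps an edge to its endpoints' difference, ∂[p,q] = q − p.
As a 6×12 matrix over Z this has rank 5, with invariant factors (1,1,1,1,1).

∂_2: C_2 → C_1 maps a triangle to the signed sum of its edges. For instance
  ∂[0,1,5] = [1,5] − [0,5] + [0,1],
  ∂[1,3,4] = [3,4] − [1,4] + [1,3].
The 12×8 boundary matrix has rank 7 and Smith normal form diag(1,1,1,1,1,1,1).

From H_k ≅ ker(∂_k) / im(∂_{k+1}) we obtain:

  H_0: rank C_0 − rank ∂_1 = 6 − 5 = 1, and the invariant factors of ∂_1 are all 1, so H_0 ≅ Z.
  H_1: rank ker ∂_1 − rank ∂_2 = (12 − 5) − 7 = 0, and the invariant factors of ∂_2 are all 1, so H_1 ≅ 0.
  H_2: rank ker ∂_2 − rank ∂_3 = (8 − 7) − 0 = 1, and there is no ∂_3, so H_2 ≅ Z.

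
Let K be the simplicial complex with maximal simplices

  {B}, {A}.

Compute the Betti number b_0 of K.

Take the total order A < B on the vertex set. Then K (dimension 0) consists of the simplices:

  0-simplices (2): A, B

giving chain groups C_0 ≅ Z^2.

Computing H_k = (kernel of ∂_k) / (image of ∂_{k+1}):

  H_0: rank C_0 − rank ∂_1 = 2 − 0 = 2, and there is no ∂_1, so H_0 = Z^2.

(K is a triangulation of a set of 2 points.)

Hence the Betti numbers are b_0 = 2.

b_0 = 2.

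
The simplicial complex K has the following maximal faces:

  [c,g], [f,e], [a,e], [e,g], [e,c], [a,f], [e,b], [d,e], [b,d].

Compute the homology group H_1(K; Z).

H_1 ≅ Z^3.

Take the total order a < b < c < d < e < f < g on the vertex set. Then K (dimension 1) consists of the simplices:

  0-simplices (7): a, b, c, d, e, f, g
  1-simplices (9): ae, af, bd, be, ce, cg, de, ef, eg

giving chain groups C_0 ≅ Z^7, C_1 ≅ Z^9.

The boundary map ∂_1: C_1 → C_0 sends each edge [p,q] (with p < q) to q − p. For instance
  ∂de = e − d.
As a 7×9 matrix over Z this has rank 6, with invariant factors (1,1,1,1,1,1).

Reading off H_k = ker ∂_k / im ∂_{k+1}:

  H_1: rank ker ∂_1 − rank ∂_2 = (9 − 6) − 0 = 3, and there is no ∂_2, so H_1 ≅ Z^3.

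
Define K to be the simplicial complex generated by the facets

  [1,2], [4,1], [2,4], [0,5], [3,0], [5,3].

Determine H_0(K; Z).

Order the vertices as 0 < 1 < 2 < 3 < 4 < 5. Listing each simplex with vertices in this order, K has dimension 1 with simplices:

  0-simplices (6): [0], [1], [2], [3], [4], [5]
  1-simplices (6): [0,3], [0,5], [1,2], [1,4], [2,4], [3,5]

Hence C_0 ≅ Z^6, C_1 ≅ Z^6.

The boundary map ∂_1: C_1 → C_0 maps an edge to its endpoints' difference, ∂[p,q] = q − p.
The 6×6 boundary matrix has rank 4 and Smith normal form diag(1,1,1,1).

Now H_k = ker ∂_k / im ∂_{k+1}, so:

  H_0: rank C_0 − rank ∂_1 = 6 − 4 = 2, and the invariant factors of ∂_1 are all 1, so H_0 = Z^2.

(K is a triangulation of the disjoint union of the circle S^1 and the circle S^1.)

H_0 = Z^2.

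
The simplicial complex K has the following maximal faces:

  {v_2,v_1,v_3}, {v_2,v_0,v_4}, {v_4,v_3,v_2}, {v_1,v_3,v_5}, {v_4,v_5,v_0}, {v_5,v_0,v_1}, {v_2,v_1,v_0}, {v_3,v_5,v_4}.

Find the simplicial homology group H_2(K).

H_2 = Z.

We work with the vertex ordering v_0 < v_1 < v_2 < v_3 < v_4 < v_5. The simplices of K, each written with vertices in increasing order, are:

  0-simplices (6): [v_0], [v_1], [v_2], [v_3], [v_4], [v_5]
  1-simplices (12): [v_0,v_1], [v_0,v_2], [v_0,v_4], [v_0,v_5], [v_1,v_2], [v_1,v_3], [v_1,v_5], [v_2,v_3], [v_2,v_4], [v_3,v_4], [v_3,v_5], [v_4,v_5]
  2-simplices (8): [v_0,v_1,v_2], [v_0,v_1,v_5], [v_0,v_2,v_4], [v_0,v_4,v_5], [v_1,v_2,v_3], [v_1,v_3,v_5], [v_2,v_3,v_4], [v_3,v_4,v_5]

Hence C_0 ≅ Z^6, C_1 ≅ Z^12, C_2 ≅ Z^8.

∂_1: C_1 → C_0 sends each edge [p,q] (with p < q) to q − p. For instance
  ∂[v_1,v_3] = [v_3] − [v_1].
The resulting 6×12 matrix has rank 5, and its Smith normal form has invariant factors (1,1,1,1,1).

Boundary ∂_2: C_2 → C_1 acts by ∂[p,q,r] = [q,r] − [p,r] + [p,q]. For instance
  ∂[v_1,v_2,v_3] = [v_2,v_3] − [v_1,v_3] + [v_1,v_2],
  ∂[v_1,v_3,v_5] = [v_3,v_5] − [v_1,v_5] + [v_1,v_3].
The resulting 12×8 matrix has rank 7, and its Smith normal form has invariant factors (1,1,1,1,1,1,1).

Reading off H_k = ker ∂_k / im ∂_{k+1}:

  H_2: rank ker ∂_2 − rank ∂_3 = (8 − 7) − 0 = 1, and there is no ∂_3, so H_2 ≅ Z.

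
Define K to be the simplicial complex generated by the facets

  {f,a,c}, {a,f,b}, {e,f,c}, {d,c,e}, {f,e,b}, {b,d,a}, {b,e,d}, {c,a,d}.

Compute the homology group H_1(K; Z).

H_1 = 0.

Order the vertices as a < b < c < d < e < f. Listing each simplex with vertices in this order, K has dimension 2 with simplices:

  0-simplices (6): a, b, c, d, e, f
  1-simplices (12): ab, ac, ad, af, bd, be, bf, cd, ce, cf, de, ef
  2-simplices (8): abd, abf, acd, acf, bde, bef, cde, cef

so the chain groups are C_0 ≅ Z^6, C_1 ≅ Z^12, C_2 ≅ Z^8.

Boundary ∂_1: C_1 → C_0 is given by ∂[p,q] = [q] − [p]. For instance
  ∂bf = f − b.
As a 6×12 matrix over Z this has rank 5, with invariant factors (1,1,1,1,1).

The boundary map ∂_2: C_2 → C_1 maps a triangle to the signed sum of its edges. For instance
  ∂bef = ef − bf + be,
  ∂cef = ef − cf + ce.
This gives a 12×8 integer matrix of rank 7; reducing to Smith normal form yields diagonal entries (1,1,1,1,1,1,1).

From H_k ≅ ker(∂_k) / im(∂_{k+1}) we obtain:

  H_1: rank ker ∂_1 − rank ∂_2 = (12 − 5) − 7 = 0, and the invariant factors of ∂_2 are all 1, so H_1 = 0.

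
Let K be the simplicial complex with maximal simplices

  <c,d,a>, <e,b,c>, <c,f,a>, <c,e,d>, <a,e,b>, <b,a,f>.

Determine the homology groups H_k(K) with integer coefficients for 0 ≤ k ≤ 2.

Fix the vertex order a < b < c < d < e < f and write every simplex with vertices in increasing order. Then dim K = 2 and the simplices of K are:

  0-simplices (6): a, b, c, d, e, f
  1-simplices (12): ab, ac, ad, ae, af, bc, be, bf, cd, ce, cf, de
  2-simplices (6): abe, abf, acd, acf, bce, cde

giving chain groups C_0 ≅ Z^6, C_1 ≅ Z^12, C_2 ≅ Z^6.

Boundary ∂_1: C_1 → C_0 is given by ∂[p,q] = [q] − [p]. For instance
  ∂ce = e − c.
The 6×12 boundary matrix has rank 5 and Smith normal form diag(1,1,1,1,1).

∂_2: C_2 → C_1 maps a triangle to the signed sum of its edges. For instance
  ∂bce = ce − be + bc,
  ∂acd = cd − ad + ac.
This gives a 12×6 integer matrix of rank 6; reducing to Smith normal form yields diagonal entries (1,1,1,1,1,1).

From H_k ≅ ker(∂_k) / im(∂_{k+1}) we obtain:

  H_0: rank C_0 − rank ∂_1 = 6 − 5 = 1, and the invariant factors of ∂_1 are all 1, so H_0 = Z.
  H_1: rank ker ∂_1 − rank ∂_2 = (12 − 5) − 6 = 1, and the invariant factors of ∂_2 are all 1, so H_1 = Z.
  H_2: rank ker ∂_2 − rank ∂_3 = (6 − 6) − 0 = 0, and there is no ∂_3, so H_2 = 0.

H_0 ≅ Z,  H_1 ≅ Z,  H_2 = 0.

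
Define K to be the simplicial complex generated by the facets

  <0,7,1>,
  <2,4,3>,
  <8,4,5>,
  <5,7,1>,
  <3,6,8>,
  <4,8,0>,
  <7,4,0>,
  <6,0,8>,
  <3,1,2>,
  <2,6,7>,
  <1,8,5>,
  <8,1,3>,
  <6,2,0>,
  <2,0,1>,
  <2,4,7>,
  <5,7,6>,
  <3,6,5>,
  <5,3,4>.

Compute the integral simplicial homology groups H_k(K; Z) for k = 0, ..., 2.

Order the vertices as 0 < 1 < 2 < 3 < 4 < 5 < 6 < 7 < 8. Listing each simplex with vertices in this order, K has dimension 2 with simplices:

  0-simplices (9): [0], [1], [2], [3], [4], [5], [6], [7], [8]
  1-simplices (27): (27 of them)
  2-simplices (18): [0,1,2], [0,1,7], [0,2,6], [0,4,7], [0,4,8], [0,6,8], [1,2,3], [1,3,8], [1,5,7], [1,5,8], [2,3,4], [2,4,7], [2,6,7], [3,4,5], [3,5,6], [3,6,8], [4,5,8], [5,6,7]

so the chain groups are C_0 ≅ Z^9, C_1 ≅ Z^27, C_2 ≅ Z^18.

The boundary map ∂_1: C_1 → C_0 sends each edge [p,q] (with p < q) to q − p. For instance
  ∂[1,3] = [3] − [1].
The 9×27 boundary matrix has rank 8 and Smith normal form diag(1,1,1,1,1,1,1,1).

Boundary ∂_2: C_2 → C_1 sends each 2-simplex [p,q,r] to [q,r] − [p,r] + [p,q]. For instance
  ∂[0,2,6] = [2,6] − [0,6] + [0,2],
  ∂[0,1,2] = [1,2] − [0,2] + [0,1].
The resulting 27×18 matrix has rank 18, and its Smith normal form has invariant factors (1,1,1,1,1,1,1,1,1,1,1,1,1,1,1,1,1,2).

Computing H_k = (kernel of ∂_k) / (image of ∂_{k+1}):

  H_0: rank C_0 − rank ∂_1 = 9 − 8 = 1, and the invariant factors of ∂_1 are all 1, so H_0 = Z.
  H_1: rank ker ∂_1 − rank ∂_2 = (27 − 8) − 18 = 1, and ∂_2 has invariant factor 2 > 1, so H_1 = Z ⊕ Z/2.
  H_2: rank ker ∂_2 − rank ∂_3 = (18 − 18) − 0 = 0, and there is no ∂_3, so H_2 = 0.

(K is a triangulation of the Klein bottle.)

H_0 = Z,  H_1 = Z ⊕ Z/2,  H_2 = 0.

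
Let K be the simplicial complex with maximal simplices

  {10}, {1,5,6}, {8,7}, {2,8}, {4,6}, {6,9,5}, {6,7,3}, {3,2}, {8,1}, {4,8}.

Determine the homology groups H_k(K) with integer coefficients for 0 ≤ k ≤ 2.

Order the vertices as 1 < 2 < 3 < 4 < 5 < 6 < 7 < 8 < 9 < 10. Listing each simplex with vertices in this order, K has dimension 2 with simplices:

  0-simplices (10): [1], [2], [3], [4], [5], [6], [7], [8], [9], [10]
  1-simplices (14): [1,5], [1,6], [1,8], [2,3], [2,8], [3,6], [3,7], [4,6], [4,8], [5,6], [5,9], [6,7], [6,9], [7,8]
  2-simplices (3): [1,5,6], [3,6,7], [5,6,9]

so the chain groups are C_0 ≅ Z^10, C_1 ≅ Z^14, C_2 ≅ Z^3.

The boundary map ∂_1: C_1 → C_0 maps an edge to its endpoints' difference, ∂[p,q] = q − p. For instance
  ∂[5,6] = [6] − [5].
The 10×14 boundary matrix has rank 8 and Smith normal form diag(1,1,1,1,1,1,1,1).

Boundary ∂_2: C_2 → C_1 acts by ∂[p,q,r] = [q,r] − [p,r] + [p,q]. For instance
  ∂[5,6,9] = [6,9] − [5,9] + [5,6],
  ∂[1,5,6] = [5,6] − [1,6] + [1,5].
As a 14×3 matrix over Z this has rank 3, with invariant factors (1,1,1).

Computing H_k = (kernel of ∂_k) / (image of ∂_{k+1}):

  H_0: rank C_0 − rank ∂_1 = 10 − 8 = 2, and the invariant factors of ∂_1 are all 1, so H_0 = Z^2.
  H_1: rank ker ∂_1 − rank ∂_2 = (14 − 8) − 3 = 3, and the invariant factors of ∂_2 are all 1, so H_1 = Z^3.
  H_2: rank ker ∂_2 − rank ∂_3 = (3 − 3) − 0 = 0, and there is no ∂_3, so H_2 = 0.

H_0 ≅ Z^2,  H_1 ≅ Z^3,  H_2 = 0.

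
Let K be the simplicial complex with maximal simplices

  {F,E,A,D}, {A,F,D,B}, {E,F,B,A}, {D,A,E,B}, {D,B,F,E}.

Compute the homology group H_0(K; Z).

Order the vertices as A < B < D < E < F. Listing each simplex with vertices in this order, K has dimension 3 with simplices:

  0-simplices (5): A, B, D, E, F
  1-simplices (10): AB, AD, AE, AF, BD, BE, BF, DE, DF, EF
  2-simplices (10): ABD, ABE, ABF, ADE, ADF, AEF, BDE, BDF, BEF, DEF
  3-simplices (5): ABDE, ABDF, ABEF, ADEF, BDEF

giving chain groups C_0 ≅ Z^5, C_1 ≅ Z^10, C_2 ≅ Z^10, C_3 ≅ Z^5.

Boundary ∂_1: C_1 → C_0 is given by ∂[p,q] = [q] − [p]. For instance
  ∂AF = F − A.
As a 5×10 matrix over Z this has rank 4, with invariant factors (1,1,1,1).

Boundary ∂_2: C_2 → C_1 maps a triangle to the signed sum of its edges. For instance
  ∂AEF = EF − AF + AE,
  ∂ABD = BD − AD + AB.
As a 10×10 matrix over Z this has rank 6, with invariant factors (1,1,1,1,1,1).

The boundary map ∂_3: C_3 → C_2 sends each 3-simplex σ to the alternating sum Σ_i (−1)^i (σ with its i-th vertex removed). For instance
  ∂BDEF = DEF − BEF + BDF − BDE,
  ∂ADEF = DEF − AEF + ADF − ADE.
As a 10×5 matrix over Z this has rank 4, with invariant factors (1,1,1,1).

Now H_k = ker ∂_k / im ∂_{k+1}, so:

  H_0: rank C_0 − rank ∂_1 = 5 − 4 = 1, and the invariant factors of ∂_1 are all 1, so H_0 ≅ Z.

H_0 ≅ Z.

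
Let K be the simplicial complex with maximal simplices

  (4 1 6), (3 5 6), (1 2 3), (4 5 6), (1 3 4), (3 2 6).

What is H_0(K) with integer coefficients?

Take the total order 1 < 2 < 3 < 4 < 5 < 6 on the vertex set. Then K (dimension 2) consists of the simplices:

  0-simplices (6): [1], [2], [3], [4], [5], [6]
  1-simplices (12): [1,2], [1,3], [1,4], [1,6], [2,3], [2,6], [3,4], [3,5], [3,6], [4,5], [4,6], [5,6]
  2-simplices (6): [1,2,3], [1,3,4], [1,4,6], [2,3,6], [3,5,6], [4,5,6]

giving chain groups C_0 ≅ Z^6, C_1 ≅ Z^12, C_2 ≅ Z^6.

The boundary map ∂_1: C_1 → C_0 maps an edge to its endpoints' difference, ∂[p,q] = q − p.
As a 6×12 matrix over Z this has rank 5, with invariant factors (1,1,1,1,1).

Boundary ∂_2: C_2 → C_1 sends each 2-simplex [p,q,r] to [q,r] − [p,r] + [p,q]. For instance
  ∂[4,5,6] = [5,6] − [4,6] + [4,5],
  ∂[2,3,6] = [3,6] − [2,6] + [2,3].
The resulting 12×6 matrix has rank 6, and its Smith normal form has invariant factors (1,1,1,1,1,1).

From H_k ≅ ker(∂_k) / im(∂_{k+1}) we obtain:

  H_0: rank C_0 − rank ∂_1 = 6 − 5 = 1, and the invariant factors of ∂_1 are all 1, so H_0 = Z.

H_0 = Z.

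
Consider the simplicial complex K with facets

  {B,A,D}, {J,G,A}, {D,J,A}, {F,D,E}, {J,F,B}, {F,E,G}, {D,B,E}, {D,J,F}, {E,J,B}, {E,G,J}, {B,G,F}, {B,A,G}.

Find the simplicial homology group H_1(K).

Order the vertices as A < B < D < E < F < G < J. Listing each simplex with vertices in this order, K has dimension 2 with simplices:

  0-simplices (7): A, B, D, E, F, G, J
  1-simplices (18): AB, AD, AG, AJ, BD, BE, BF, BG, BJ, DE, DF, DJ, EF, EG, EJ, FG, FJ, GJ
  2-simplices (12): ABD, ABG, ADJ, AGJ, BDE, BEJ, BFG, BFJ, DEF, DFJ, EFG, EGJ

giving chain groups C_0 ≅ Z^7, C_1 ≅ Z^18, C_2 ≅ Z^12.

Boundary ∂_1: C_1 → C_0 maps an edge to its endpoints' difference, ∂[p,q] = q − p. For instance
  ∂BD = D − B.
The 7×18 boundary matrix has rank 6 and Smith normal form diag(1,1,1,1,1,1).

The boundary map ∂_2: C_2 → C_1 sends each 2-simplex [p,q,r] to [q,r] − [p,r] + [p,q]. For instance
  ∂ABG = BG − AG + AB,
  ∂AGJ = GJ − AJ + AG.
This gives a 18×12 integer matrix of rank 12; reducing to Smith normal form yields diagonal entries (1,1,1,1,1,1,1,1,1,1,1,2).

Now H_k = ker ∂_k / im ∂_{k+1}, so:

  H_1: rank ker ∂_1 − rank ∂_2 = (18 − 6) − 12 = 0, and ∂_2 has invariant factor 2 > 1, so H_1 = Z/2.

H_1 = Z/2.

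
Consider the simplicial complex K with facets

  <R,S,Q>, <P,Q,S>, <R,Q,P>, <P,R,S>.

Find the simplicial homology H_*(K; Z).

H_0 = Z,  H_1 = 0,  H_2 = Z.

Fix the vertex order P < Q < R < S and write every simplex with vertices in increasing order. Then dim K = 2 and the simplices of K are:

  0-simplices (4): P, Q, R, S
  1-simplices (6): PQ, PR, PS, QR, QS, RS
  2-simplices (4): PQR, PQS, PRS, QRS

Hence C_0 ≅ Z^4, C_1 ≅ Z^6, C_2 ≅ Z^4.

The boundary map ∂_1: C_1 → C_0 sends each edge [p,q] (with p < q) to q − p.
As a 4×6 matrix over Z this has rank 3, with invariant factors (1,1,1).

Boundary ∂_2: C_2 → C_1 sends each 2-simplex [p,q,r] to [q,r] − [p,r] + [p,q]. For instance
  ∂PQR = QR − PR + PQ,
  ∂QRS = RS − QS + QR.
The resulting 6×4 matrix has rank 3, and its Smith normal form has invariant factors (1,1,1).

Computing H_k = (kernel of ∂_k) / (image of ∂_{k+1}):

  H_0: rank C_0 − rank ∂_1 = 4 − 3 = 1, and the invariant factors of ∂_1 are all 1, so H_0 ≅ Z.
  H_1: rank ker ∂_1 − rank ∂_2 = (6 − 3) − 3 = 0, and the invariant factors of ∂_2 are all 1, so H_1 ≅ 0.
  H_2: rank ker ∂_2 − rank ∂_3 = (4 − 3) − 0 = 1, and there is no ∂_3, so H_2 ≅ Z.

As a check, the Euler characteristic is 4 − 6 + 4 = 2, which agrees with 1 − 0 + 1 = 2.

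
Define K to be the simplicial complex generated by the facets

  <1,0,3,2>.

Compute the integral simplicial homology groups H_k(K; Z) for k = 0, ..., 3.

H_0 ≅ Z,  H_1 = 0,  H_2 = 0,  H_3 = 0.

Take the total order 0 < 1 < 2 < 3 on the vertex set. Then K (dimension 3) consists of the simplices:

  0-simplices (4): [0], [1], [2], [3]
  1-simplices (6): [0,1], [0,2], [0,3], [1,2], [1,3], [2,3]
  2-simplices (4): [0,1,2], [0,1,3], [0,2,3], [1,2,3]
  3-simplices (1): [0,1,2,3]

so the chain groups are C_0 ≅ Z^4, C_1 ≅ Z^6, C_2 ≅ Z^4, C_3 ≅ Z^1.

The boundary map ∂_1: C_1 → C_0 sends each edge [p,q] (with p < q) to q − p. For instance
  ∂[0,2] = [2] − [0].
As a 4×6 matrix over Z this has rank 3, with invariant factors (1,1,1).

Boundary ∂_2: C_2 → C_1 sends each 2-simplex [p,q,r] to [q,r] − [p,r] + [p,q]. For instance
  ∂[0,2,3] = [2,3] − [0,3] + [0,2],
  ∂[0,1,3] = [1,3] − [0,3] + [0,1].
The 6×4 boundary matrix has rank 3 and Smith normal form diag(1,1,1).

Boundary ∂_3: C_3 → C_2 sends each 3-simplex σ to the alternating sum Σ_i (−1)^i (σ with its i-th vertex removed). For instance
  ∂[0,1,2,3] = [1,2,3] − [0,2,3] + [0,1,3] − [0,1,2].
The resulting 4×1 matrix has rank 1, and its Smith normal form has invariant factors (1).

From H_k ≅ ker(∂_k) / im(∂_{k+1}) we obtain:

  H_0: rank C_0 − rank ∂_1 = 4 − 3 = 1, and the invariant factors of ∂_1 are all 1, so H_0 ≅ Z.
  H_1: rank ker ∂_1 − rank ∂_2 = (6 − 3) − 3 = 0, and the invariant factors of ∂_2 are all 1, so H_1 ≅ 0.
  H_2: rank ker ∂_2 − rank ∂_3 = (4 − 3) − 1 = 0, and the invariant factors of ∂_3 are all 1, so H_2 ≅ 0.
  H_3: rank ker ∂_3 − rank ∂_4 = (1 − 1) − 0 = 0, and there is no ∂_4, so H_3 ≅ 0.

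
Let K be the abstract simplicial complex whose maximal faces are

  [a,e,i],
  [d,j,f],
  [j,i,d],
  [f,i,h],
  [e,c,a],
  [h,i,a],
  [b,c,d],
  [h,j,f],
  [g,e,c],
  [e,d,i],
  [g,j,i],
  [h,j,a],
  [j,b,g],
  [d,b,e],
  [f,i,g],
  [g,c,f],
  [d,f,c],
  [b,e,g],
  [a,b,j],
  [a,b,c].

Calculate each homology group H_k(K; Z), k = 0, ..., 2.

H_0 ≅ Z,  H_1 ≅ Z ⊕ Z/2,  H_2 = 0.

We work with the vertex ordering a < b < c < d < e < f < g < h < i < j. The simplices of K, each written with vertices in increasing order, are:

  0-simplices (10): a, b, c, d, e, f, g, h, i, j
  1-simplices (30): ab, ac, ae, ah, ai, aj, bc, bd, be, bg, bj, cd, ce, cf, cg, de, df, di, dj, eg, ei, fg, fh, fi, fj, gi, gj, hi, hj, ij
  2-simplices (20): abc, abj, ace, aei, ahi, ahj, bcd, bde, beg, bgj, cdf, ceg, cfg, dei, dfj, dij, fgi, fhi, fhj, gij

Hence C_0 ≅ Z^10, C_1 ≅ Z^30, C_2 ≅ Z^20.

∂_1: C_1 → C_0 maps an edge to its endpoints' difference, ∂[p,q] = q − p. For instance
  ∂ac = c − a.
The 10×30 boundary matrix has rank 9 and Smith normal form diag(1,1,1,1,1,1,1,1,1).

∂_2: C_2 → C_1 maps a triangle to the signed sum of its edges. For instance
  ∂fhj = hj − fj + fh,
  ∂bcd = cd − bd + bc.
The 30×20 boundary matrix has rank 20 and Smith normal form diag(1,1,1,1,1,1,1,1,1,1,1,1,1,1,1,1,1,1,1,2).

Computing H_k = (kernel of ∂_k) / (image of ∂_{k+1}):

  H_0: rank C_0 − rank ∂_1 = 10 − 9 = 1, and the invariant factors of ∂_1 are all 1, so H_0 = Z.
  H_1: rank ker ∂_1 − rank ∂_2 = (30 − 9) − 20 = 1, and ∂_2 has invariant factor 2 > 1, so H_1 = Z ⊕ Z/2.
  H_2: rank ker ∂_2 − rank ∂_3 = (20 − 20) − 0 = 0, and there is no ∂_3, so H_2 = 0.

(K is a triangulation of the Klein bottle.)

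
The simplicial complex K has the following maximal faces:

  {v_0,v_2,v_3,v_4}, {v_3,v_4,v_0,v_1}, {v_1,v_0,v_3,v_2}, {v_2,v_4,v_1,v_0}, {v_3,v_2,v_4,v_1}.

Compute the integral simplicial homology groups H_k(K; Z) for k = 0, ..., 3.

Order the vertices as v_0 < v_1 < v_2 < v_3 < v_4. Listing each simplex with vertices in this order, K has dimension 3 with simplices:

  0-simplices (5): [v_0], [v_1], [v_2], [v_3], [v_4]
  1-simplices (10): [v_0,v_1], [v_0,v_2], [v_0,v_3], [v_0,v_4], [v_1,v_2], [v_1,v_3], [v_1,v_4], [v_2,v_3], [v_2,v_4], [v_3,v_4]
  2-simplices (10): [v_0,v_1,v_2], [v_0,v_1,v_3], [v_0,v_1,v_4], [v_0,v_2,v_3], [v_0,v_2,v_4], [v_0,v_3,v_4], [v_1,v_2,v_3], [v_1,v_2,v_4], [v_1,v_3,v_4], [v_2,v_3,v_4]
  3-simplices (5): [v_0,v_1,v_2,v_3], [v_0,v_1,v_2,v_4], [v_0,v_1,v_3,v_4], [v_0,v_2,v_3,v_4], [v_1,v_2,v_3,v_4]

so the chain groups are C_0 ≅ Z^5, C_1 ≅ Z^10, C_2 ≅ Z^10, C_3 ≅ Z^5.

The boundary map ∂_1: C_1 → C_0 sends each edge [p,q] (with p < q) to q − p.
The 5×10 boundary matrix has rank 4 and Smith normal form diag(1,1,1,1).

The boundary map ∂_2: C_2 → C_1 acts by ∂[p,q,r] = [q,r] − [p,r] + [p,q]. For instance
  ∂[v_1,v_2,v_4] = [v_2,v_4] − [v_1,v_4] + [v_1,v_2],
  ∂[v_0,v_2,v_4] = [v_2,v_4] − [v_0,v_4] + [v_0,v_2].
The resulting 10×10 matrix has rank 6, and its Smith normal form has invariant factors (1,1,1,1,1,1).

∂_3: C_3 → C_2 sends each 3-simplex σ to the alternating sum Σ_i (−1)^i (σ with its i-th vertex removed). For instance
  ∂[v_0,v_2,v_3,v_4] = [v_2,v_3,v_4] − [v_0,v_3,v_4] + [v_0,v_2,v_4] − [v_0,v_2,v_3],
  ∂[v_0,v_1,v_2,v_4] = [v_1,v_2,v_4] − [v_0,v_2,v_4] + [v_0,v_1,v_4] − [v_0,v_1,v_2].
The resulting 10×5 matrix has rank 4, and its Smith normal form has invariant factors (1,1,1,1).

Reading off H_k = ker ∂_k / im ∂_{k+1}:

  H_0: rank C_0 − rank ∂_1 = 5 − 4 = 1, and the invariant factors of ∂_1 are all 1, so H_0 = Z.
  H_1: rank ker ∂_1 − rank ∂_2 = (10 − 4) − 6 = 0, and the invariant factors of ∂_2 are all 1, so H_1 = 0.
  H_2: rank ker ∂_2 − rank ∂_3 = (10 − 6) − 4 = 0, and the invariant factors of ∂_3 are all 1, so H_2 = 0.
  H_3: rank ker ∂_3 − rank ∂_4 = (5 − 4) − 0 = 1, and there is no ∂_4, so H_3 = Z.

H_0 = Z,  H_1 = 0,  H_2 = 0,  H_3 = Z.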